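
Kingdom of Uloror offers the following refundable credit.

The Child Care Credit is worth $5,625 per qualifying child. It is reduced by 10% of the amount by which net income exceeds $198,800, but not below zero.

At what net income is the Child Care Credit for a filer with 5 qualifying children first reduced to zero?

Full credit = 5 × $5,625 = $28,125.
The credit falls by 10% of each dollar above $198,800, so it reaches zero when the excess is $28,125 / 10% = $281,250: income = $198,800 + $281,250 = $480,050.

$480,050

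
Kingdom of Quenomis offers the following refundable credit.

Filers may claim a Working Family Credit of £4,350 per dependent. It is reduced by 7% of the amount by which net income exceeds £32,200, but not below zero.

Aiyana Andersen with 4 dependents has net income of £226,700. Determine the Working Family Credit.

Working Family Credit: base = 4 × £4,350 = £17,400. 7% of the £194,500 excess over £32,200 is £13,615; credit = £17,400 − £13,615 = £3,785.

£3,785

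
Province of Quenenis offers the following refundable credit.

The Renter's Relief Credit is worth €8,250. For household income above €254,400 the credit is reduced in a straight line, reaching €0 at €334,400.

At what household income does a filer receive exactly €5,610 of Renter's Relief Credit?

€280,000

€5,610 is 5,610/8,250 of the full €8,250, so 2,640/8,250 of the €80,000 range has been used: income = €254,400 + €80,000 × 2,640/8,250 = €280,000.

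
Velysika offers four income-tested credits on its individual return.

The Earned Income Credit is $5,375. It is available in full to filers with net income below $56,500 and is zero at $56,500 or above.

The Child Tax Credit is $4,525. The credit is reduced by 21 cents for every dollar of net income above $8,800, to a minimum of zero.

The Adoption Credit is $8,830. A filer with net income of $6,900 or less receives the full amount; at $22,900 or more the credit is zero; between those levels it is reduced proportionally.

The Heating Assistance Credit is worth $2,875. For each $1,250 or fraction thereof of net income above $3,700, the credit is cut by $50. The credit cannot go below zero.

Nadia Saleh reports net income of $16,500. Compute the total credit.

Earned Income Credit: $16,500 is below the $56,500 cutoff, so the full $5,375 applies.
Child Tax Credit: 21% of the $7,700 excess over $8,800 is $1,617; credit = $4,525 − $1,617 = $2,908.
Adoption Credit: $16,500 is $9,600 into a $16,000 phase-out range, leaving 6,400/16,000 of the credit: $8,830 × 6,400/16,000 = $3,532.
Heating Assistance Credit: income exceeds $3,700 by $12,800, which is 11 full-or-partial $1,250 increments; reduction = 11 × $50 = $550, leaving $2,325.
Total: $5,375 + $2,908 + $3,532 + $2,325 = $14,140.

$14,140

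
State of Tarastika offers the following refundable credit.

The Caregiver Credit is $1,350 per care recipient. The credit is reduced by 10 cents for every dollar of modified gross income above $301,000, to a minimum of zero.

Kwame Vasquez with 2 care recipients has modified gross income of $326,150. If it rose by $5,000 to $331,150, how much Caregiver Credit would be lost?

$185

At $326,150 — base = 2 × $1,350 = $2,700. 10% of the $25,150 excess over $301,000 is $2,515; credit = $2,700 − $2,515 = $185.
At $331,150 — base = 2 × $1,350 = $2,700. 10% of the $30,150 excess over $301,000 is $3,015 ≥ base, so the credit is $0.
Lost: $185 − $0 = $185.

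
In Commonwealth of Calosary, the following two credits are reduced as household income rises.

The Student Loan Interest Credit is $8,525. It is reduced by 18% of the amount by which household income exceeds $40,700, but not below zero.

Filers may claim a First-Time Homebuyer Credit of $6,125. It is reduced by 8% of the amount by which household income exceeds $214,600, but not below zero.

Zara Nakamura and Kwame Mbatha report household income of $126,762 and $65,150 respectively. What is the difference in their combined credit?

$4,124

Zara ($126,762): Student Loan Interest Credit: 18% of the $86,062 excess over $40,700 is $15,491.16 ≥ base, so the credit is $0. First-Time Homebuyer Credit: $126,762 is at or below the $214,600 threshold, so the full $6,125 applies. total $0 + $6,125 = $6,125
Kwame ($65,150): Student Loan Interest Credit: 18% of the $24,450 excess over $40,700 is $4,401; credit = $8,525 − $4,401 = $4,124. First-Time Homebuyer Credit: $65,150 is at or below the $214,600 threshold, so the full $6,125 applies. total $4,124 + $6,125 = $10,249
Difference: |$6,125 − $10,249| = $4,124.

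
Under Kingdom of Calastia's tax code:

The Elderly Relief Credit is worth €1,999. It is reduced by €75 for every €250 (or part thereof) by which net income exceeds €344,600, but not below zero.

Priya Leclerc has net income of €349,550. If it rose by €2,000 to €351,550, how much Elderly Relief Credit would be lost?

€499

At €349,550 — income exceeds €344,600 by €4,950, which is 20 full-or-partial €250 increments; reduction = 20 × €75 = €1,500, leaving €499.
At €351,550 — income exceeds €344,600 by €6,950 → 28 increments × €75 = €2,100 ≥ base, so the credit is €0.
Lost: €499 − €0 = €499.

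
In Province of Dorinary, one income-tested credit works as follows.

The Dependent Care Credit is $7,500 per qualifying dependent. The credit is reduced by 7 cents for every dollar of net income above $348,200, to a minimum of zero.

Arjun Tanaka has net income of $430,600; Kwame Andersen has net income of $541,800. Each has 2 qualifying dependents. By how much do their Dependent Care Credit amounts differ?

Arjun ($430,600): Dependent Care Credit: base = 2 × $7,500 = $15,000. 7% of the $82,400 excess over $348,200 is $5,768; credit = $15,000 − $5,768 = $9,232.
Kwame ($541,800): Dependent Care Credit: base = 2 × $7,500 = $15,000. 7% of the $193,600 excess over $348,200 is $13,552; credit = $15,000 − $13,552 = $1,448.
Difference: |$9,232 − $1,448| = $7,784.

$7,784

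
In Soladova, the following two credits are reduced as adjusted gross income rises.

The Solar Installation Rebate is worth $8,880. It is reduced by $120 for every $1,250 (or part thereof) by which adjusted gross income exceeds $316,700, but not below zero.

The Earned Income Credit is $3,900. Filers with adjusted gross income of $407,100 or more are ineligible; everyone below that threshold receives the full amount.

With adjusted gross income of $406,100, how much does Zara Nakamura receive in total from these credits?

Solar Installation Rebate: income exceeds $316,700 by $89,400, which is 72 full-or-partial $1,250 increments; reduction = 72 × $120 = $8,640, leaving $240.
Earned Income Credit: $406,100 is below the $407,100 cutoff, so the full $3,900 applies.
Total: $240 + $3,900 = $4,140.

$4,140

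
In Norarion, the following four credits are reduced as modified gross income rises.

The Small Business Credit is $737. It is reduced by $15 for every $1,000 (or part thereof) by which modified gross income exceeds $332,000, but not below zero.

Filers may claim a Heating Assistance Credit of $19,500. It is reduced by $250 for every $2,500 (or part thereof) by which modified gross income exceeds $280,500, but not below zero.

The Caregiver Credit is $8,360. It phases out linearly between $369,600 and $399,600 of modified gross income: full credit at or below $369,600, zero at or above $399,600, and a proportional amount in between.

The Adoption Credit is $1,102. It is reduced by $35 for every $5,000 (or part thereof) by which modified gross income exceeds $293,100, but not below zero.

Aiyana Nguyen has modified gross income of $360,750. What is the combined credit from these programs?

$20,524

Small Business Credit: income exceeds $332,000 by $28,750, which is 29 full-or-partial $1,000 increments; reduction = 29 × $15 = $435, leaving $302.
Heating Assistance Credit: income exceeds $280,500 by $80,250, which is 33 full-or-partial $2,500 increments; reduction = 33 × $250 = $8,250, leaving $11,250.
Caregiver Credit: $360,750 is at or below the $369,600 threshold, so the full $8,360 applies.
Adoption Credit: income exceeds $293,100 by $67,650, which is 14 full-or-partial $5,000 increments; reduction = 14 × $35 = $490, leaving $612.
Total: $302 + $11,250 + $8,360 + $612 = $20,524.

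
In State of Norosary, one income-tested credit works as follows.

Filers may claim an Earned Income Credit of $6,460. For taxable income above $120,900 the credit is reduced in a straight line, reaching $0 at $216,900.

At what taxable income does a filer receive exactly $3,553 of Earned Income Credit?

$164,100

$3,553 is 3,553/6,460 of the full $6,460, so 2,907/6,460 of the $96,000 range has been used: income = $120,900 + $96,000 × 2,907/6,460 = $164,100.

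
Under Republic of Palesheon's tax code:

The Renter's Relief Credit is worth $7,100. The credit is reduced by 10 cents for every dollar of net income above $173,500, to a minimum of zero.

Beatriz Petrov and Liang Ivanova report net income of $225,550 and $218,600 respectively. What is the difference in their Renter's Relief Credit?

$695

Beatriz ($225,550): Renter's Relief Credit: 10% of the $52,050 excess over $173,500 is $5,205; credit = $7,100 − $5,205 = $1,895.
Liang ($218,600): Renter's Relief Credit: 10% of the $45,100 excess over $173,500 is $4,510; credit = $7,100 − $4,510 = $2,590.
Difference: |$1,895 − $2,590| = $695.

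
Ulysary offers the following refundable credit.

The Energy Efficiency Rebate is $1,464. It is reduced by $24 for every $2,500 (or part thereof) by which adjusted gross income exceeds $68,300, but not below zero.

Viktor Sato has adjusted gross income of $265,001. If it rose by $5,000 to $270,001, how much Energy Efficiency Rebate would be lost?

At $265,001 — income exceeds $68,300 by $196,701 → 79 increments × $24 = $1,896 ≥ base, so the credit is $0.
At $270,001 — income exceeds $68,300 by $201,701 → 81 increments × $24 = $1,944 ≥ base, so the credit is $0.
Lost: $0 − $0 = $0.

$0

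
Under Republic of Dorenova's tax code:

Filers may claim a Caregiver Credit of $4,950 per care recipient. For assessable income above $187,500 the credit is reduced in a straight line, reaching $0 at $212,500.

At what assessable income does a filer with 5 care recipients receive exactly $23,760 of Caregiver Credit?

$188,500

Full credit = 5 × $4,950 = $24,750.
$23,760 is 23,760/24,750 of the full $24,750, so 990/24,750 of the $25,000 range has been used: income = $187,500 + $25,000 × 990/24,750 = $188,500.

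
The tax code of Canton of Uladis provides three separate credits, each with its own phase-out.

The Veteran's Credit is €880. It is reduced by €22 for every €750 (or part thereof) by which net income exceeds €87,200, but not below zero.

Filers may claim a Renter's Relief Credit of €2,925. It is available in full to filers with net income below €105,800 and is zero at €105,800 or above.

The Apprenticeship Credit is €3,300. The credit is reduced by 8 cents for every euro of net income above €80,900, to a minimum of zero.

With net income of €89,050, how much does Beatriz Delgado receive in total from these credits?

€6,387

Veteran's Credit: income exceeds €87,200 by €1,850, which is 3 full-or-partial €750 increments; reduction = 3 × €22 = €66, leaving €814.
Renter's Relief Credit: €89,050 is below the €105,800 cutoff, so the full €2,925 applies.
Apprenticeship Credit: 8% of the €8,150 excess over €80,900 is €652; credit = €3,300 − €652 = €2,648.
Total: €814 + €2,925 + €2,648 = €6,387.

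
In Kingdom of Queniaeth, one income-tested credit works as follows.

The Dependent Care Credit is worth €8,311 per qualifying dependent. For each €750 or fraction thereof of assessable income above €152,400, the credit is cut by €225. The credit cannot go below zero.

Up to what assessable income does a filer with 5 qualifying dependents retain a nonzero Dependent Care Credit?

€290,400

Full credit = 5 × €8,311 = €41,555.
After 184 increments the reduction is 184 × €225 = €41,400, leaving €155; one more increment wipes it out. Increment 184 ends at excess 184 × €750 = €138,000, so the highest qualifying income is €152,400 + €138,000 = €290,400.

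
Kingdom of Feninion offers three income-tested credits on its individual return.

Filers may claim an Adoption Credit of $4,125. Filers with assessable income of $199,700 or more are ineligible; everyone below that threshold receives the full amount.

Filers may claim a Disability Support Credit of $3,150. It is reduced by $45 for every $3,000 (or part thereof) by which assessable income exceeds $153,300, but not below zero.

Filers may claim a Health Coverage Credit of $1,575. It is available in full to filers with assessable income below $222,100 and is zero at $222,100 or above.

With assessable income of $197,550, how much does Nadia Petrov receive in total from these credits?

$8,175

Adoption Credit: $197,550 is below the $199,700 cutoff, so the full $4,125 applies.
Disability Support Credit: income exceeds $153,300 by $44,250, which is 15 full-or-partial $3,000 increments; reduction = 15 × $45 = $675, leaving $2,475.
Health Coverage Credit: $197,550 is below the $222,100 cutoff, so the full $1,575 applies.
Total: $4,125 + $2,475 + $1,575 = $8,175.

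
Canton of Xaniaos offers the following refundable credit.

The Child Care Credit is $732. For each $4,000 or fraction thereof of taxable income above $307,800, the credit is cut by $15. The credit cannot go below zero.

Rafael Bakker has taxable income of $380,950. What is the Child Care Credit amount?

$447

Child Care Credit: income exceeds $307,800 by $73,150, which is 19 full-or-partial $4,000 increments; reduction = 19 × $15 = $285, leaving $447.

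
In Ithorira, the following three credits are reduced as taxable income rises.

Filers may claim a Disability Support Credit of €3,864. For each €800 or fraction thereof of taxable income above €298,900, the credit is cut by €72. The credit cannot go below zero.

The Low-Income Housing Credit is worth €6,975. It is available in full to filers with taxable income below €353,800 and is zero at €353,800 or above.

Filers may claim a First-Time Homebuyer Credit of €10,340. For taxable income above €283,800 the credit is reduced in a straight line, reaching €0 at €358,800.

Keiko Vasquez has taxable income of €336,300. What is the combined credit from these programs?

Disability Support Credit: income exceeds €298,900 by €37,400, which is 47 full-or-partial €800 increments; reduction = 47 × €72 = €3,384, leaving €480.
Low-Income Housing Credit: €336,300 is below the €353,800 cutoff, so the full €6,975 applies.
First-Time Homebuyer Credit: €336,300 is €52,500 into a €75,000 phase-out range, leaving 22,500/75,000 of the credit: €10,340 × 22,500/75,000 = €3,102.
Total: €480 + €6,975 + €3,102 = €10,557.

€10,557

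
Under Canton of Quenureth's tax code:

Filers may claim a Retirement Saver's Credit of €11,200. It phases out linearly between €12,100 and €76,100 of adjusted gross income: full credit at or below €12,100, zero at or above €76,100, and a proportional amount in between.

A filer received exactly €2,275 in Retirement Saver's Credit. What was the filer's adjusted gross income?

€2,275 is 2,275/11,200 of the full €11,200, so 8,925/11,200 of the €64,000 range has been used: income = €12,100 + €64,000 × 8,925/11,200 = €63,100.

€63,100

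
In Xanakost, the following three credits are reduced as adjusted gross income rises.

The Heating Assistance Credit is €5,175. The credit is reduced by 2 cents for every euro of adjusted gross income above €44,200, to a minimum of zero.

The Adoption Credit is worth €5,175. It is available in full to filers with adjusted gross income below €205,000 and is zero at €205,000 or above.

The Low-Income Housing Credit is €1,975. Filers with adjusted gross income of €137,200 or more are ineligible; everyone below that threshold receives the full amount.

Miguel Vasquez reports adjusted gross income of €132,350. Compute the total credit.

Heating Assistance Credit: 2% of the €88,150 excess over €44,200 is €1,763; credit = €5,175 − €1,763 = €3,412.
Adoption Credit: €132,350 is below the €205,000 cutoff, so the full €5,175 applies.
Low-Income Housing Credit: €132,350 is below the €137,200 cutoff, so the full €1,975 applies.
Total: €3,412 + €5,175 + €1,975 = €10,562.

€10,562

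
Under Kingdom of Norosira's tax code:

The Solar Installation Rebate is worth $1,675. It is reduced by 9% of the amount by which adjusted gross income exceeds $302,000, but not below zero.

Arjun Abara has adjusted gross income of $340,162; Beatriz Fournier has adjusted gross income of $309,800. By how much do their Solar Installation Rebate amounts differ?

$973

Arjun ($340,162): Solar Installation Rebate: 9% of the $38,162 excess over $302,000 is $3,434.58 ≥ base, so the credit is $0.
Beatriz ($309,800): Solar Installation Rebate: 9% of the $7,800 excess over $302,000 is $702; credit = $1,675 − $702 = $973.
Difference: |$0 − $973| = $973.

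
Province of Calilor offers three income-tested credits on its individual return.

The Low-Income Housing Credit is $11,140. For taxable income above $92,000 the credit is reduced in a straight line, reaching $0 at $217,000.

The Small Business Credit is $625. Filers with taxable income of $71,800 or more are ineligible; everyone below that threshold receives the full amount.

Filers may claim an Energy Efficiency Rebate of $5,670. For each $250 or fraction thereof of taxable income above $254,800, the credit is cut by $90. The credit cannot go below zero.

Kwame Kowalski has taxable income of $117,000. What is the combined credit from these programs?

Low-Income Housing Credit: $117,000 is $25,000 into a $125,000 phase-out range, leaving 100,000/125,000 of the credit: $11,140 × 100,000/125,000 = $8,912.
Small Business Credit: $117,000 meets or exceeds the $71,800 cutoff, so the credit is $0.
Energy Efficiency Rebate: $117,000 is at or below the $254,800 threshold, so the full $5,670 applies.
Total: $8,912 + $0 + $5,670 = $14,582.

$14,582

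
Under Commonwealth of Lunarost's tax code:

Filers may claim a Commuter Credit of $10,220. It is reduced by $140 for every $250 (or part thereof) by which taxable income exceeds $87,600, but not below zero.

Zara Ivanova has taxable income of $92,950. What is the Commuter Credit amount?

$7,140

Commuter Credit: income exceeds $87,600 by $5,350, which is 22 full-or-partial $250 increments; reduction = 22 × $140 = $3,080, leaving $7,140.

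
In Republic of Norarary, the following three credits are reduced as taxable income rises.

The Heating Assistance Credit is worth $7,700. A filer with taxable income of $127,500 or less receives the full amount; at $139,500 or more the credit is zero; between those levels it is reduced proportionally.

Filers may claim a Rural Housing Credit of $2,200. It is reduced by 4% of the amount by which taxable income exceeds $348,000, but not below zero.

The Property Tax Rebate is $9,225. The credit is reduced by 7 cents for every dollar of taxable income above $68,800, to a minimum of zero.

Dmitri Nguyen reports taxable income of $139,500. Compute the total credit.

Heating Assistance Credit: $139,500 is at or above $139,500, so the credit is $0.
Rural Housing Credit: $139,500 is at or below the $348,000 threshold, so the full $2,200 applies.
Property Tax Rebate: 7% of the $70,700 excess over $68,800 is $4,949; credit = $9,225 − $4,949 = $4,276.
Total: $0 + $2,200 + $4,276 = $6,476.

$6,476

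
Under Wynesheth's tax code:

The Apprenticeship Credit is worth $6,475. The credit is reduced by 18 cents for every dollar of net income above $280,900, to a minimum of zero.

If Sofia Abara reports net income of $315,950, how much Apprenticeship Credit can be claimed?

$166

Apprenticeship Credit: 18% of the $35,050 excess over $280,900 is $6,309; credit = $6,475 − $6,309 = $166.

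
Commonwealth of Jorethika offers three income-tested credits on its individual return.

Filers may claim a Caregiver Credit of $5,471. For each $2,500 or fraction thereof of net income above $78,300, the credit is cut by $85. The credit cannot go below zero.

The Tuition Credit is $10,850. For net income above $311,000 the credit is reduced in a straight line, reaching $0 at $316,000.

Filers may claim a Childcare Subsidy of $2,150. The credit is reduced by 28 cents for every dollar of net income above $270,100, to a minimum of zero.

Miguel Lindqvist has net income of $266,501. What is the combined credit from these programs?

$13,000

Caregiver Credit: income exceeds $78,300 by $188,201 → 76 increments × $85 = $6,460 ≥ base, so the credit is $0.
Tuition Credit: $266,501 is at or below the $311,000 threshold, so the full $10,850 applies.
Childcare Subsidy: $266,501 is at or below the $270,100 threshold, so the full $2,150 applies.
Total: $0 + $10,850 + $2,150 = $13,000.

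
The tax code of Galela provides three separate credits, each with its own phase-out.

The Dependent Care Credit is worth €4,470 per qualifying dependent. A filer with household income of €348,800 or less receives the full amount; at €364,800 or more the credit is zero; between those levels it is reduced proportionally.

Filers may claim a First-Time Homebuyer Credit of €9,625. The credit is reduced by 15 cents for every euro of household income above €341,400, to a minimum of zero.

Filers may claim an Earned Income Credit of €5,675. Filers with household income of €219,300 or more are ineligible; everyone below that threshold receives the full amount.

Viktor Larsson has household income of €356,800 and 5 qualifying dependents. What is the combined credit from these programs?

Dependent Care Credit: base = 5 × €4,470 = €22,350. €356,800 is €8,000 into a €16,000 phase-out range, leaving 8,000/16,000 of the credit: €22,350 × 8,000/16,000 = €11,175.
First-Time Homebuyer Credit: 15% of the €15,400 excess over €341,400 is €2,310; credit = €9,625 − €2,310 = €7,315.
Earned Income Credit: €356,800 meets or exceeds the €219,300 cutoff, so the credit is €0.
Total: €11,175 + €7,315 + €0 = €18,490.

€18,490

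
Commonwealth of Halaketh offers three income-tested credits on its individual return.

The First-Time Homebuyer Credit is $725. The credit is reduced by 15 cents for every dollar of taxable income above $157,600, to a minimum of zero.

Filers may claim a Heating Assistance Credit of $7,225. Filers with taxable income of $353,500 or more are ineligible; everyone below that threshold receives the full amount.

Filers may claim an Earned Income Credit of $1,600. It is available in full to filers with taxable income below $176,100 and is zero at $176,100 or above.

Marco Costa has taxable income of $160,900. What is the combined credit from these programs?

$9,055

First-Time Homebuyer Credit: 15% of the $3,300 excess over $157,600 is $495; credit = $725 − $495 = $230.
Heating Assistance Credit: $160,900 is below the $353,500 cutoff, so the full $7,225 applies.
Earned Income Credit: $160,900 is below the $176,100 cutoff, so the full $1,600 applies.
Total: $230 + $7,225 + $1,600 = $9,055.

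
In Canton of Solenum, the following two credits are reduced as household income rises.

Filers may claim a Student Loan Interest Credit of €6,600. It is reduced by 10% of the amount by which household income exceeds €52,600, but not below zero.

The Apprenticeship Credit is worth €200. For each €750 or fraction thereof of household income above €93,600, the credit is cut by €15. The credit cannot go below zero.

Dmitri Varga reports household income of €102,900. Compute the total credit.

Student Loan Interest Credit: 10% of the €50,300 excess over €52,600 is €5,030; credit = €6,600 − €5,030 = €1,570.
Apprenticeship Credit: income exceeds €93,600 by €9,300, which is 13 full-or-partial €750 increments; reduction = 13 × €15 = €195, leaving €5.
Total: €1,570 + €5 = €1,575.

€1,575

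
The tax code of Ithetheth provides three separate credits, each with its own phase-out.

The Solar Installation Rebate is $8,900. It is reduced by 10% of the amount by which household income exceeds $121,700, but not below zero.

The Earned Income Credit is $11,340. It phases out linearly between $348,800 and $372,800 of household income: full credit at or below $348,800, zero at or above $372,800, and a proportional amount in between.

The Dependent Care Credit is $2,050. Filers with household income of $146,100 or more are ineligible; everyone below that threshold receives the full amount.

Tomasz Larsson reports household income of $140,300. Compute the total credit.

$20,430

Solar Installation Rebate: 10% of the $18,600 excess over $121,700 is $1,860; credit = $8,900 − $1,860 = $7,040.
Earned Income Credit: $140,300 is at or below the $348,800 threshold, so the full $11,340 applies.
Dependent Care Credit: $140,300 is below the $146,100 cutoff, so the full $2,050 applies.
Total: $7,040 + $11,340 + $2,050 = $20,430.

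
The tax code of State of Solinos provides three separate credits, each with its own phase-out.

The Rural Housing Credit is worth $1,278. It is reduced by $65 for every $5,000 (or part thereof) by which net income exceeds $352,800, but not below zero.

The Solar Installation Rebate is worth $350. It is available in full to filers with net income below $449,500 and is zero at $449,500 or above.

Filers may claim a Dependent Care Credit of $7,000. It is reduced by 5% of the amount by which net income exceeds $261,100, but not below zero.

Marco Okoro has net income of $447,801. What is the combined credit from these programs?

$350

Rural Housing Credit: income exceeds $352,800 by $95,001 → 20 increments × $65 = $1,300 ≥ base, so the credit is $0.
Solar Installation Rebate: $447,801 is below the $449,500 cutoff, so the full $350 applies.
Dependent Care Credit: 5% of the $186,701 excess over $261,100 is $9,335.05 ≥ base, so the credit is $0.
Total: $0 + $350 + $0 = $350.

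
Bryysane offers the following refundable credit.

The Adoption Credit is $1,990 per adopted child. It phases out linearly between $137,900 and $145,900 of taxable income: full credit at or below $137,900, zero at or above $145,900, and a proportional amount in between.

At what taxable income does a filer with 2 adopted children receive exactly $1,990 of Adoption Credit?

Full credit = 2 × $1,990 = $3,980.
$1,990 is 1,990/3,980 of the full $3,980, so 1,990/3,980 of the $8,000 range has been used: income = $137,900 + $8,000 × 1,990/3,980 = $141,900.

$141,900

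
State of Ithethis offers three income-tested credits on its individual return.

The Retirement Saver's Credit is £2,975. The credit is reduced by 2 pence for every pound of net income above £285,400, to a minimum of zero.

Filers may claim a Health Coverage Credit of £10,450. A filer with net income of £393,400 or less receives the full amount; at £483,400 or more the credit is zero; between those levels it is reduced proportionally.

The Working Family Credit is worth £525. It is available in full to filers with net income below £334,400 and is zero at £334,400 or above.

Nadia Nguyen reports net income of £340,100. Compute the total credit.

£12,331

Retirement Saver's Credit: 2% of the £54,700 excess over £285,400 is £1,094; credit = £2,975 − £1,094 = £1,881.
Health Coverage Credit: £340,100 is at or below the £393,400 threshold, so the full £10,450 applies.
Working Family Credit: £340,100 meets or exceeds the £334,400 cutoff, so the credit is £0.
Total: £1,881 + £10,450 + £0 = £12,331.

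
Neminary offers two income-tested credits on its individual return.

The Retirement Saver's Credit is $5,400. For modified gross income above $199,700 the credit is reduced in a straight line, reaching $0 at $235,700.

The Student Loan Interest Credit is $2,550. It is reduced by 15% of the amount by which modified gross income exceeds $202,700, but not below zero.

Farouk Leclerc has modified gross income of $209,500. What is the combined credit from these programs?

Retirement Saver's Credit: $209,500 is $9,800 into a $36,000 phase-out range, leaving 26,200/36,000 of the credit: $5,400 × 26,200/36,000 = $3,930.
Student Loan Interest Credit: 15% of the $6,800 excess over $202,700 is $1,020; credit = $2,550 − $1,020 = $1,530.
Total: $3,930 + $1,530 = $5,460.

$5,460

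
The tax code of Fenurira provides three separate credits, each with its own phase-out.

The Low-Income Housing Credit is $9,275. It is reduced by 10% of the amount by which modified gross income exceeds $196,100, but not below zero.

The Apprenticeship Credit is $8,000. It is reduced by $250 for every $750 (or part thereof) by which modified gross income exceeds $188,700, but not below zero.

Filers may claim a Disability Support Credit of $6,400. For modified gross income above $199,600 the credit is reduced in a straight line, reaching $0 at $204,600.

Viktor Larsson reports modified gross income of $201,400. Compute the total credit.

$16,591

Low-Income Housing Credit: 10% of the $5,300 excess over $196,100 is $530; credit = $9,275 − $530 = $8,745.
Apprenticeship Credit: income exceeds $188,700 by $12,700, which is 17 full-or-partial $750 increments; reduction = 17 × $250 = $4,250, leaving $3,750.
Disability Support Credit: $201,400 is $1,800 into a $5,000 phase-out range, leaving 3,200/5,000 of the credit: $6,400 × 3,200/5,000 = $4,096.
Total: $8,745 + $3,750 + $4,096 = $16,591.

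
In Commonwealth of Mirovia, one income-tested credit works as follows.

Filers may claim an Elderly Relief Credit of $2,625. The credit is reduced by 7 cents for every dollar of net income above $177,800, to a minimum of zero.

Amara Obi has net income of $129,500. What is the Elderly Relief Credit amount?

$2,625

Elderly Relief Credit: $129,500 is at or below the $177,800 threshold, so the full $2,625 applies.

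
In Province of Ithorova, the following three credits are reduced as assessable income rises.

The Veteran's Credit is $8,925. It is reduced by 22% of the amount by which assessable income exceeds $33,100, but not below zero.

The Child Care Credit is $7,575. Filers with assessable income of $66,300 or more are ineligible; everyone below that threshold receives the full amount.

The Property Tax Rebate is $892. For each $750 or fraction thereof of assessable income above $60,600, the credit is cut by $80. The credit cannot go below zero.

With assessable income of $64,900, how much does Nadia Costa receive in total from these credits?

$9,916

Veteran's Credit: 22% of the $31,800 excess over $33,100 is $6,996; credit = $8,925 − $6,996 = $1,929.
Child Care Credit: $64,900 is below the $66,300 cutoff, so the full $7,575 applies.
Property Tax Rebate: income exceeds $60,600 by $4,300, which is 6 full-or-partial $750 increments; reduction = 6 × $80 = $480, leaving $412.
Total: $1,929 + $7,575 + $412 = $9,916.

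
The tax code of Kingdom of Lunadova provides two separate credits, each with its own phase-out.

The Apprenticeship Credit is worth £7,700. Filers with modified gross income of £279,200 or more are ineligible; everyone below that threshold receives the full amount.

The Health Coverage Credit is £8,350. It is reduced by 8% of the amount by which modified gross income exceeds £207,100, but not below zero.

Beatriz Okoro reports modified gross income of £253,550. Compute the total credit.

£12,334

Apprenticeship Credit: £253,550 is below the £279,200 cutoff, so the full £7,700 applies.
Health Coverage Credit: 8% of the £46,450 excess over £207,100 is £3,716; credit = £8,350 − £3,716 = £4,634.
Total: £7,700 + £4,634 = £12,334.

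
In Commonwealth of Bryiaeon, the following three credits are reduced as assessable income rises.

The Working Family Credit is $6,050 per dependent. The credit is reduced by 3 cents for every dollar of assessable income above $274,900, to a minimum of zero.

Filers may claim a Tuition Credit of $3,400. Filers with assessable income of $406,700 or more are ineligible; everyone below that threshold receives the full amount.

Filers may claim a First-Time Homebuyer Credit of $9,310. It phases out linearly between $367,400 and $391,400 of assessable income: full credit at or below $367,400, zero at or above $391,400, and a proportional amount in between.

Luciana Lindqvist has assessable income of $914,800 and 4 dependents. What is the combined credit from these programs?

Working Family Credit: base = 4 × $6,050 = $24,200. 3% of the $639,900 excess over $274,900 is $19,197; credit = $24,200 − $19,197 = $5,003.
Tuition Credit: $914,800 meets or exceeds the $406,700 cutoff, so the credit is $0.
First-Time Homebuyer Credit: $914,800 is at or above $391,400, so the credit is $0.
Total: $5,003 + $0 + $0 = $5,003.

$5,003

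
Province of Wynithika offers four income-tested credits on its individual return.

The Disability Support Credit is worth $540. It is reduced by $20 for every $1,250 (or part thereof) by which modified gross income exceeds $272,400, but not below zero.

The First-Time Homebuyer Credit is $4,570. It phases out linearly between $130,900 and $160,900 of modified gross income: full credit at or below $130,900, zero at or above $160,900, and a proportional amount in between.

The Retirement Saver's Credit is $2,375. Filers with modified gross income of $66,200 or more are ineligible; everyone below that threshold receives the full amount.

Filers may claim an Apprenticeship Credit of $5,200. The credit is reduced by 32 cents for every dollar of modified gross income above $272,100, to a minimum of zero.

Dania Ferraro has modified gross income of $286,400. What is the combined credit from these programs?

Disability Support Credit: income exceeds $272,400 by $14,000, which is 12 full-or-partial $1,250 increments; reduction = 12 × $20 = $240, leaving $300.
First-Time Homebuyer Credit: $286,400 is at or above $160,900, so the credit is $0.
Retirement Saver's Credit: $286,400 meets or exceeds the $66,200 cutoff, so the credit is $0.
Apprenticeship Credit: 32% of the $14,300 excess over $272,100 is $4,576; credit = $5,200 − $4,576 = $624.
Total: $300 + $0 + $0 + $624 = $924.

$924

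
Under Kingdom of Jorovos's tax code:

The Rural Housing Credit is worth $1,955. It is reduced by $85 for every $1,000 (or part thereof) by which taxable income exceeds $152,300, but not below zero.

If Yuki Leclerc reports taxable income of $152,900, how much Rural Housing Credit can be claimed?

Rural Housing Credit: income exceeds $152,300 by $600, which is 1 full-or-partial $1,000 increment; reduction = 1 × $85 = $85, leaving $1,870.

$1,870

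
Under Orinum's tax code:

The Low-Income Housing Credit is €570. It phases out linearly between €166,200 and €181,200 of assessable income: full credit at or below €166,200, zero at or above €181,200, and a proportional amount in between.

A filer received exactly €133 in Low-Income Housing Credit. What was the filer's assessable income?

€177,700

€133 is 133/570 of the full €570, so 437/570 of the €15,000 range has been used: income = €166,200 + €15,000 × 437/570 = €177,700.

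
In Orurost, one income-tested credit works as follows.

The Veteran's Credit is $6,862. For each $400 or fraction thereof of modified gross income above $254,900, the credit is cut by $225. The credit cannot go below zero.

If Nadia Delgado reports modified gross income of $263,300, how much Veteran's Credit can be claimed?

$2,137

Veteran's Credit: income exceeds $254,900 by $8,400, which is 21 full-or-partial $400 increments; reduction = 21 × $225 = $4,725, leaving $2,137.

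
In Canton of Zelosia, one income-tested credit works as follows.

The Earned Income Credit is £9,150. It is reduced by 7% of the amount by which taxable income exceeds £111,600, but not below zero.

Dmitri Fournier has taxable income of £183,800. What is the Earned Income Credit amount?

£4,096

Earned Income Credit: 7% of the £72,200 excess over £111,600 is £5,054; credit = £9,150 − £5,054 = £4,096.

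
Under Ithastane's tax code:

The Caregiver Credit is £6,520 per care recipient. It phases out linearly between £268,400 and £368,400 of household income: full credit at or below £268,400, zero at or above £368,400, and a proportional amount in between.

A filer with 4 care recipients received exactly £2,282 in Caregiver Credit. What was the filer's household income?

£359,650

Full credit = 4 × £6,520 = £26,080.
£2,282 is 2,282/26,080 of the full £26,080, so 23,798/26,080 of the £100,000 range has been used: income = £268,400 + £100,000 × 23,798/26,080 = £359,650.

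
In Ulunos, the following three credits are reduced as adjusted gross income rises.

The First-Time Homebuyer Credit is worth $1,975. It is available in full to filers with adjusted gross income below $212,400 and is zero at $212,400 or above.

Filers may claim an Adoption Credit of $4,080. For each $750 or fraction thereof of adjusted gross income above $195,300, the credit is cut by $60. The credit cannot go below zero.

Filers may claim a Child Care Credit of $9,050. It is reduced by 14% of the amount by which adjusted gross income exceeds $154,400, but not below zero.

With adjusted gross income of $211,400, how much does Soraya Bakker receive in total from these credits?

First-Time Homebuyer Credit: $211,400 is below the $212,400 cutoff, so the full $1,975 applies.
Adoption Credit: income exceeds $195,300 by $16,100, which is 22 full-or-partial $750 increments; reduction = 22 × $60 = $1,320, leaving $2,760.
Child Care Credit: 14% of the $57,000 excess over $154,400 is $7,980; credit = $9,050 − $7,980 = $1,070.
Total: $1,975 + $2,760 + $1,070 = $5,805.

$5,805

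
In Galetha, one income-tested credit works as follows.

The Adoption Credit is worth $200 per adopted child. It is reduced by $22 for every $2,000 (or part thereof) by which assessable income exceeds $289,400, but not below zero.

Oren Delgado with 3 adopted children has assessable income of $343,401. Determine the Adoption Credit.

Adoption Credit: base = 3 × $200 = $600. income exceeds $289,400 by $54,001 → 28 increments × $22 = $616 ≥ base, so the credit is $0.

$0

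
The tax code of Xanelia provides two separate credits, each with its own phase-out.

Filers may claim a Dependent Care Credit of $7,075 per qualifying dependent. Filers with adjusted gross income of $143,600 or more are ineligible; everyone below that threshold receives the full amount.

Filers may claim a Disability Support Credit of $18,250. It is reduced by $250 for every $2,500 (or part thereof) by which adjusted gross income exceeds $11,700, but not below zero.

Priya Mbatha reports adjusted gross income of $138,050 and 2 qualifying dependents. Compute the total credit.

Dependent Care Credit: base = 2 × $7,075 = $14,150. $138,050 is below the $143,600 cutoff, so the full $14,150 applies.
Disability Support Credit: income exceeds $11,700 by $126,350, which is 51 full-or-partial $2,500 increments; reduction = 51 × $250 = $12,750, leaving $5,500.
Total: $14,150 + $5,500 = $19,650.

$19,650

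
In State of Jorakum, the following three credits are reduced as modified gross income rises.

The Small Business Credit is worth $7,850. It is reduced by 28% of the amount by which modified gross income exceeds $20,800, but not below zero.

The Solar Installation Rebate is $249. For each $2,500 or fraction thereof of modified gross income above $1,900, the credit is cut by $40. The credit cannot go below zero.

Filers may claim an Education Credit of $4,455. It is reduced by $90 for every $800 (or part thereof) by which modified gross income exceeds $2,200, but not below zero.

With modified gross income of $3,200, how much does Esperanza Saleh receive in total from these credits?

Small Business Credit: $3,200 is at or below the $20,800 threshold, so the full $7,850 applies.
Solar Installation Rebate: income exceeds $1,900 by $1,300, which is 1 full-or-partial $2,500 increment; reduction = 1 × $40 = $40, leaving $209.
Education Credit: income exceeds $2,200 by $1,000, which is 2 full-or-partial $800 increments; reduction = 2 × $90 = $180, leaving $4,275.
Total: $7,850 + $209 + $4,275 = $12,334.

$12,334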